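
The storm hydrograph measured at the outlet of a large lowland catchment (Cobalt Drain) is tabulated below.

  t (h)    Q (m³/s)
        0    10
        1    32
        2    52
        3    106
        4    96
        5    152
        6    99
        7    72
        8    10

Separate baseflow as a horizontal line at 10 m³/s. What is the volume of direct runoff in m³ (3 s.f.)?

Direct-runoff ordinates (Q − Q_b): 0.0, 22.0, 42.0, 96.0, 86.0, 142.0, 89.0, 62.0, 0.0 m³/s.
ΣQ_DR = 539.0 m³/s.
With Δt = 1 h = 3600 s, V = ΣQ_DR · Δt = 539.0 × 3600 = 1.94 × 10^6 m³.

V ≈ 1.94 × 10^6 m³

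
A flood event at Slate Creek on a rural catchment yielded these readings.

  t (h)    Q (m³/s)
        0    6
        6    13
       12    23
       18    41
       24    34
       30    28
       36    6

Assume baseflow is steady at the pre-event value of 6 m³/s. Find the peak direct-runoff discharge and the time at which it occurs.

Subtracting baseflow gives direct-runoff ordinates: 0.0, 7.0, 17.0, 35.0, 28.0, 22.0, 0.0 m³/s.
The maximum is 35.0 m³/s, occurring at the reading for t = 18 h.

Q_p = 35.0 m³/s at t = 18 h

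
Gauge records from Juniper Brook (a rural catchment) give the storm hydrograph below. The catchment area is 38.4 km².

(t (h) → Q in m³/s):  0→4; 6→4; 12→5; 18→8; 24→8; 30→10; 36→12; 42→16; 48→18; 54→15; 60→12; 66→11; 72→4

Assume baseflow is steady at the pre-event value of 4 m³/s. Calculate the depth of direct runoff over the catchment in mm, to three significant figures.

d ≈ 42.2 mm

Direct runoff: 0.0, 0.0, 1.0, 4.0, 4.0, 6.0, 8.0, 12.0, 14.0, 11.0, 8.0, 7.0, 0.0 m³/s; ΣQ_DR = 75.00 m³/s.
V = ΣQ_DR · Δt = 75.00 × 21600 s = 1.620 × 10^6 m³.
Over A = 38.4 km², depth = V / A = 42.2 mm.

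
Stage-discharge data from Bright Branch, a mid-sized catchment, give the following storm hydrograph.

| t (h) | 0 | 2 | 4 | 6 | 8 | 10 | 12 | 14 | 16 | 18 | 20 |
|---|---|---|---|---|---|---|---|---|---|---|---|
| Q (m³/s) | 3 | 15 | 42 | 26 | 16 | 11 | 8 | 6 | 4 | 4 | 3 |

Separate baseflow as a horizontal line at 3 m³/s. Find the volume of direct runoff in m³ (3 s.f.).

V ≈ 7.56 × 10^5 m³

Direct-runoff ordinates (Q − Q_b): 0.0, 12.0, 39.0, 23.0, 13.0, 8.0, 5.0, 3.0, 1.0, 1.0, 0.0 m³/s.
ΣQ_DR = 105.0 m³/s.
With Δt = 2 h = 7200 s, V = ΣQ_DR · Δt = 105.0 × 7200 = 7.56 × 10^5 m³.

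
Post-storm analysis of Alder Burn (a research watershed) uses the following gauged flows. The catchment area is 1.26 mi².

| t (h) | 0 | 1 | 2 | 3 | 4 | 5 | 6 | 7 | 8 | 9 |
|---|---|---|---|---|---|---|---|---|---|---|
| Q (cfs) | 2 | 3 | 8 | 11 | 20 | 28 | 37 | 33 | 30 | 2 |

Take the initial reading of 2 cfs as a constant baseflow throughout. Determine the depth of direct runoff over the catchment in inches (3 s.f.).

d ≈ 0.189 in

Direct runoff: 0.0, 1.0, 6.0, 9.0, 18.0, 26.0, 35.0, 31.0, 28.0, 0.0 cfs; ΣQ_DR = 154.0 cfs.
V = ΣQ_DR · Δt = 154.0 × 3600 s = 5.544 × 10^5 ft³.
Over A = 1.26 mi², depth = V / A = 0.189 in.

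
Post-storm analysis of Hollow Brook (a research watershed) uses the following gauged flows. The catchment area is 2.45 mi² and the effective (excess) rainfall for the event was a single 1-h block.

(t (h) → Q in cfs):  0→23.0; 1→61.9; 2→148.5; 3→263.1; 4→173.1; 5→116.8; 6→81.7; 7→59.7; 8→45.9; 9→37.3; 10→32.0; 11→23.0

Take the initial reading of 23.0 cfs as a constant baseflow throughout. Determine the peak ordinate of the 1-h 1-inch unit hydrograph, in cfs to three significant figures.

Direct runoff: 0.0, 38.9, 125.5, 240.1, 150.1, 93.8, 58.7, 36.7, 22.9, 14.3, 9.0, 0.0 cfs; ΣQ_DR = 790.0 cfs, peak = 240.1 cfs.
Runoff depth d = ΣQ_DR·Δt / A = 790.0 × 3600 / (2.45 mi²) = 0.4997 in.
The 1-inch UH is the DRH scaled by (1 in)/d, so U_p = 240.1 × 1/0.4997 = 481 cfs.

U_p ≈ 481 cfs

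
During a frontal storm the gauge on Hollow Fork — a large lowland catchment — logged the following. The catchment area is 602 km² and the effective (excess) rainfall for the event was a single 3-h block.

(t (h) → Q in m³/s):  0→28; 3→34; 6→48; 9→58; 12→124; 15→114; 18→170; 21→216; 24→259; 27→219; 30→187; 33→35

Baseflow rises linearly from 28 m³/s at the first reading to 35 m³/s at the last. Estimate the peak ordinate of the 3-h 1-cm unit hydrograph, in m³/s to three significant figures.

Direct runoff: 0.00, 5.36, 18.73, 28.09, 93.45, 82.82, 138.18, 183.55, 225.91, 185.27, 152.64, 0.00 m³/s; ΣQ_DR = 1114 m³/s, peak = 225.91 m³/s.
Runoff depth d = ΣQ_DR·Δt / A = 1114 × 10800 / (602 km²) = 19.99 mm.
The 1-cm UH is the DRH scaled by (10 mm)/d, so U_p = 225.91 × 10/19.99 = 113 m³/s.

U_p ≈ 113 m³/s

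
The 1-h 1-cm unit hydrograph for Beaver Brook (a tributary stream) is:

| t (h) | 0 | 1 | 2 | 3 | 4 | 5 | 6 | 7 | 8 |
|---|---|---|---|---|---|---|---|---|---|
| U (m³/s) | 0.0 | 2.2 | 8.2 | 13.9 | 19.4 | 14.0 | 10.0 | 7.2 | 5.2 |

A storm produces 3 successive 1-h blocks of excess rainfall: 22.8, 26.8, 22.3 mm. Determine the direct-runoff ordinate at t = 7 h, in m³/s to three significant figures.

Q ≈ 74.4 m³/s

By discrete convolution, Q_j = Σ (P_i / 10 mm) · U_{j−i}.
At t = 7 h (j=7): Q = (22.8/10)·7.2 + (26.8/10)·10.0 + (22.3/10)·14.0 = 74.4 m³/s.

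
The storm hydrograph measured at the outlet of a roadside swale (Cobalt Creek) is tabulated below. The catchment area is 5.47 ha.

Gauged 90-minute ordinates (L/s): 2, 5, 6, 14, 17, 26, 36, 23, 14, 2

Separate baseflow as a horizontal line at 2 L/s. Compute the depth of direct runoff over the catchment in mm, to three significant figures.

d ≈ 12.3 mm

Direct runoff: 0.0, 3.0, 4.0, 12.0, 15.0, 24.0, 34.0, 21.0, 12.0, 0.0 L/s; ΣQ_DR = 125.0 L/s.
V = ΣQ_DR · Δt = 125.0 × 5400 s = 6.750 × 10^5 L.
Over A = 5.47 ha, depth = V / A = 12.3 mm.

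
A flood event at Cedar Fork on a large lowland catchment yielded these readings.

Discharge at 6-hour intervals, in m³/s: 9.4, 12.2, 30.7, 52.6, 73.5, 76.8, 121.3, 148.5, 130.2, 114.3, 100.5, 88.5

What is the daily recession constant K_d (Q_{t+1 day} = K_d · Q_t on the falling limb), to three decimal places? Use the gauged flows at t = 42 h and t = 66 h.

Between t = 42 h and t = 66 h the flow falls from 148.5 to 88.5 m³/s over 4×6 h = 24 h.
Per-interval ratio K = (88.5/148.5)^(1/4) = 0.8786; K_d = K^(24/6) = 0.596.

K_d ≈ 0.596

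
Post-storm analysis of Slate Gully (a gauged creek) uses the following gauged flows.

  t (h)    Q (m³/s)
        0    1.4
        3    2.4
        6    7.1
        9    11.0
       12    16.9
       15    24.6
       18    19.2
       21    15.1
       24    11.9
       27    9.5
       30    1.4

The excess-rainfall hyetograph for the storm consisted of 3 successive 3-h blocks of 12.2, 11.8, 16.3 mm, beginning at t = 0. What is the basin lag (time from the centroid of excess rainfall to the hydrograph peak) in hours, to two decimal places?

t_L ≈ 10.19 h

Centroid of excess rainfall: t_c = Σ P_i·t̄_i / ΣP_i = 4.8052 h (block centres at 1.5, 4.5, 7.5 h).
Hydrograph peak occurs at t = 15 h, so basin lag t_L = 15 − 4.8052 = 10.19 h.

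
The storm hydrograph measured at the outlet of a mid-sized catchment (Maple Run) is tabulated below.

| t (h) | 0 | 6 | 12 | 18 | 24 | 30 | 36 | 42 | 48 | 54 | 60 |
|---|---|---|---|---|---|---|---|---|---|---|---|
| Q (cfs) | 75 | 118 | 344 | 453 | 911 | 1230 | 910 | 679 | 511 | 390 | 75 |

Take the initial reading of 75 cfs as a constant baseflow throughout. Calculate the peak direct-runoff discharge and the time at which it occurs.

Q_p = 1155.0 cfs at t = 30 h

Subtracting baseflow gives direct-runoff ordinates: 0.0, 43.0, 269.0, 378.0, 836.0, 1155.0, 835.0, 604.0, 436.0, 315.0, 0.0 cfs.
The maximum is 1155.0 cfs, occurring at the reading for t = 30 h.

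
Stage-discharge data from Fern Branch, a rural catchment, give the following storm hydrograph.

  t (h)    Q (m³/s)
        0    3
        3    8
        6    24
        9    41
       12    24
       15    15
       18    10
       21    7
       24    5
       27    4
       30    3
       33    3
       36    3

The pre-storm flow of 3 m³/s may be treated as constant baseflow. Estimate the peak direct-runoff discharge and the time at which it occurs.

Q_p = 38.0 m³/s at t = 9 h

Subtracting baseflow gives direct-runoff ordinates: 0.0, 5.0, 21.0, 38.0, 21.0, 12.0, 7.0, 4.0, 2.0, 1.0, 0.0, 0.0, 0.0 m³/s.
The maximum is 38.0 m³/s, occurring at the reading for t = 9 h.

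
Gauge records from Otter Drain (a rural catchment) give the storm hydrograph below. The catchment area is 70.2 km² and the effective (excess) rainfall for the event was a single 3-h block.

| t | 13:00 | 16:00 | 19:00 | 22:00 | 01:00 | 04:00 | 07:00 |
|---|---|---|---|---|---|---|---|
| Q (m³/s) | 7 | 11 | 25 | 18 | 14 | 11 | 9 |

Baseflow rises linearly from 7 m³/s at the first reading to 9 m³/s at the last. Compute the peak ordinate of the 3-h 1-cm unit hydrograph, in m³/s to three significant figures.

Direct runoff: 0.00, 3.67, 17.33, 10.00, 5.67, 2.33, 0.00 m³/s; ΣQ_DR = 39.00 m³/s, peak = 17.33 m³/s.
Runoff depth d = ΣQ_DR·Δt / A = 39.00 × 10800 / (70.2 km²) = 6.000 mm.
The 1-cm UH is the DRH scaled by (10 mm)/d, so U_p = 17.33 × 10/6.000 = 28.9 m³/s.

U_p ≈ 28.9 m³/s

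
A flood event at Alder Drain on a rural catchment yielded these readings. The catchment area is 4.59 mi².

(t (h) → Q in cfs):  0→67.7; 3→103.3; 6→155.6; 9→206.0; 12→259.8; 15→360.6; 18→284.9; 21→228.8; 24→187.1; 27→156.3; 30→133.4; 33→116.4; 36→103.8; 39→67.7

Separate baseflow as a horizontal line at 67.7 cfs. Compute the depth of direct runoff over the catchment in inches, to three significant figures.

d ≈ 1.50 in

Direct runoff: 0.0, 35.6, 87.9, 138.3, 192.1, 292.9, 217.2, 161.1, 119.4, 88.6, 65.7, 48.7, 36.1, 0.0 cfs; ΣQ_DR = 1484 cfs.
V = ΣQ_DR · Δt = 1484 × 10800 s = 1.602 × 10^7 ft³.
Over A = 4.59 mi², depth = V / A = 1.50 in.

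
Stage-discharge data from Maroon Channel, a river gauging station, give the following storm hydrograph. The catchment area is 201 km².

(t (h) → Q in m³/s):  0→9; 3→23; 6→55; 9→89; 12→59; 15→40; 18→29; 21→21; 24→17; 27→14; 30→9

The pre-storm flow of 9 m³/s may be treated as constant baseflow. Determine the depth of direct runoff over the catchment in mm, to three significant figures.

d ≈ 14.3 mm

Direct runoff: 0.0, 14.0, 46.0, 80.0, 50.0, 31.0, 20.0, 12.0, 8.0, 5.0, 0.0 m³/s; ΣQ_DR = 266.0 m³/s.
V = ΣQ_DR · Δt = 266.0 × 10800 s = 2.873 × 10^6 m³.
Over A = 201 km², depth = V / A = 14.3 mm.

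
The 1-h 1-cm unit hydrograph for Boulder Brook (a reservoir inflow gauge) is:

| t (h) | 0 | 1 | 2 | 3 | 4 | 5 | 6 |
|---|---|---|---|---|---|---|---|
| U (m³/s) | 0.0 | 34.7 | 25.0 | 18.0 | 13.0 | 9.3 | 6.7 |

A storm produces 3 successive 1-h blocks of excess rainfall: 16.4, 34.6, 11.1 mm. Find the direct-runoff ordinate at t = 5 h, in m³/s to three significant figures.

By discrete convolution, Q_j = Σ (P_i / 10 mm) · U_{j−i}.
At t = 5 h (j=5): Q = (16.4/10)·9.3 + (34.6/10)·13.0 + (11.1/10)·18.0 = 80.2 m³/s.

Q ≈ 80.2 m³/s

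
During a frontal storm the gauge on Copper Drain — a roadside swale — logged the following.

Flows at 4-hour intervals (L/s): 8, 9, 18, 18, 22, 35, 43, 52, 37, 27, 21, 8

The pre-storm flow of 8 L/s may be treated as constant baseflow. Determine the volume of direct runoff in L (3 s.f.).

V ≈ 2.91 × 10^6 L

Direct-runoff ordinates (Q − Q_b): 0.0, 1.0, 10.0, 10.0, 14.0, 27.0, 35.0, 44.0, 29.0, 19.0, 13.0, 0.0 L/s.
ΣQ_DR = 202.0 L/s.
With Δt = 4 h = 14400 s, V = ΣQ_DR · Δt = 202.0 × 14400 = 2.91 × 10^6 L.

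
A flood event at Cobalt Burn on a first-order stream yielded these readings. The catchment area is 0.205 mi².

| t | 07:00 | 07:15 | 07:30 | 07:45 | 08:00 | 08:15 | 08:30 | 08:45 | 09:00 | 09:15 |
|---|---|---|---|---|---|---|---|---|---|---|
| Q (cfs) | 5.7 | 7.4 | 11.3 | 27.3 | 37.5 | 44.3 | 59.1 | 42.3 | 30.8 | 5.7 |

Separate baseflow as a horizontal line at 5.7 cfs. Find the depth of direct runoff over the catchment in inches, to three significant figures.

Direct runoff: 0.0, 1.7, 5.6, 21.6, 31.8, 38.6, 53.4, 36.6, 25.1, 0.0 cfs; ΣQ_DR = 214.4 cfs.
V = ΣQ_DR · Δt = 214.4 × 900 s = 1.930 × 10^5 ft³.
Over A = 0.205 mi², depth = V / A = 0.405 in.

d ≈ 0.405 in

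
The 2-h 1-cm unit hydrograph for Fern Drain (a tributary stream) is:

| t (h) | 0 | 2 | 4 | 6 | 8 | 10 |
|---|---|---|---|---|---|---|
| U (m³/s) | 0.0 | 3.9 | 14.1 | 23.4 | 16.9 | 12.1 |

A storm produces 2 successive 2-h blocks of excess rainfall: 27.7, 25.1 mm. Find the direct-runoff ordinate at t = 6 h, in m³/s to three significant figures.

Q ≈ 100 m³/s

By discrete convolution, Q_j = Σ (P_i / 10 mm) · U_{j−i}.
At t = 6 h (j=3): Q = (27.7/10)·23.4 + (25.1/10)·14.1 = 100 m³/s.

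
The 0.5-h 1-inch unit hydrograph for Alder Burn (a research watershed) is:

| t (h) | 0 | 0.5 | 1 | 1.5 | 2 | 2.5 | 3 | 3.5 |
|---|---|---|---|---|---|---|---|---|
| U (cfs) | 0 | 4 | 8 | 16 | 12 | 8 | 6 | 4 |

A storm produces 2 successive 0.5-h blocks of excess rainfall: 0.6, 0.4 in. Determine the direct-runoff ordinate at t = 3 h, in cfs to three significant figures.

Q ≈ 6.80 cfs

By discrete convolution, Q_j = Σ (P_i / 1 in) · U_{j−i}.
At t = 3 h (j=6): Q = (0.6/1)·6 + (0.4/1)·8 = 6.80 cfs.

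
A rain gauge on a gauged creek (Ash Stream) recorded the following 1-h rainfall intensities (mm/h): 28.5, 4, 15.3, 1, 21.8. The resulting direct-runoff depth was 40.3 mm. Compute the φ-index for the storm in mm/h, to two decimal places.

φ ≈ 8.43 mm/h

Only the 3 blocks with intensity above φ contribute runoff: 28.5, 15.3, 21.8 mm/h.
Σ(I−φ)·Δt = d  ⇒  (28.5+15.3+21.8 − 3φ)·1 = 40.3
φ = (65.60 − 40.3/1) / 3 = 8.43 mm/h.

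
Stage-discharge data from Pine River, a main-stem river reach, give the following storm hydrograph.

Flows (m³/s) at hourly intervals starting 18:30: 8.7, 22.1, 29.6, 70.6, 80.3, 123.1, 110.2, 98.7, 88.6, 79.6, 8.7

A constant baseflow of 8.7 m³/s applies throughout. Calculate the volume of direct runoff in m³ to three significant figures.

V ≈ 2.25 × 10^6 m³

Direct-runoff ordinates (Q − Q_b): 0.0, 13.4, 20.9, 61.9, 71.6, 114.4, 101.5, 90.0, 79.9, 70.9, 0.0 m³/s.
ΣQ_DR = 624.5 m³/s.
With Δt = 1 h = 3600 s, V = ΣQ_DR · Δt = 624.5 × 3600 = 2.25 × 10^6 m³.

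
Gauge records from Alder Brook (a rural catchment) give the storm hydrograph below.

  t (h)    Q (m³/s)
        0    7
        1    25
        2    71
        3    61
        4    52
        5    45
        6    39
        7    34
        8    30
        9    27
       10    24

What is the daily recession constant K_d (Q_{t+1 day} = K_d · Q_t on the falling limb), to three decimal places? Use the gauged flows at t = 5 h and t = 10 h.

Between t = 5 h and t = 10 h the flow falls from 45 to 24 m³/s over 5×1 h = 5 h.
Per-interval ratio K = (24/45)^(1/5) = 0.8819; K_d = K^(24/1) = 0.049.

K_d ≈ 0.049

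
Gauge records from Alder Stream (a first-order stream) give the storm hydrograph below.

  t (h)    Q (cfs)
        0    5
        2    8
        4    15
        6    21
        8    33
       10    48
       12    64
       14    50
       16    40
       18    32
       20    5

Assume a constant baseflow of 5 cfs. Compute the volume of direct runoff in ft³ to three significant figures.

V ≈ 1.92 × 10^6 ft³

Direct-runoff ordinates (Q − Q_b): 0.0, 3.0, 10.0, 16.0, 28.0, 43.0, 59.0, 45.0, 35.0, 27.0, 0.0 cfs.
ΣQ_DR = 266.0 cfs.
With Δt = 2 h = 7200 s, V = ΣQ_DR · Δt = 266.0 × 7200 = 1.92 × 10^6 ft³.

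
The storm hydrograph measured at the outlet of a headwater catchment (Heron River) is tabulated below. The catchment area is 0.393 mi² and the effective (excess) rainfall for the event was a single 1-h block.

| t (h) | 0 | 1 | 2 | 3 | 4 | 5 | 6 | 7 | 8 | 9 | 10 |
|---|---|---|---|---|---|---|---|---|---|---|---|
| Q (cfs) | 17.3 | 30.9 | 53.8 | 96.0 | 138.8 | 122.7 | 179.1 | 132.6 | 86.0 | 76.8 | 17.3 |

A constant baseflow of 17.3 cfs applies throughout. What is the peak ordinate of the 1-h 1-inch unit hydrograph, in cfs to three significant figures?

U_p ≈ 53.9 cfs

Direct runoff: 0.0, 13.6, 36.5, 78.7, 121.5, 105.4, 161.8, 115.3, 68.7, 59.5, 0.0 cfs; ΣQ_DR = 761.0 cfs, peak = 161.8 cfs.
Runoff depth d = ΣQ_DR·Δt / A = 761.0 × 3600 / (0.393 mi²) = 3.001 in.
The 1-inch UH is the DRH scaled by (1 in)/d, so U_p = 161.8 × 1/3.001 = 53.9 cfs.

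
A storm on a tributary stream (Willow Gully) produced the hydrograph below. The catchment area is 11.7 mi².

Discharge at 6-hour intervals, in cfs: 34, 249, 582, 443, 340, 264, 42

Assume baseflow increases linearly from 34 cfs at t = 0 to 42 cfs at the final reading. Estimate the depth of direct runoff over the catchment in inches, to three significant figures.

d ≈ 1.34 in

Direct runoff: 0.00, 213.67, 545.33, 405.00, 300.67, 223.33, 0.00 cfs; ΣQ_DR = 1688 cfs.
V = ΣQ_DR · Δt = 1688 × 21600 s = 3.646 × 10^7 ft³.
Over A = 11.7 mi², depth = V / A = 1.34 in.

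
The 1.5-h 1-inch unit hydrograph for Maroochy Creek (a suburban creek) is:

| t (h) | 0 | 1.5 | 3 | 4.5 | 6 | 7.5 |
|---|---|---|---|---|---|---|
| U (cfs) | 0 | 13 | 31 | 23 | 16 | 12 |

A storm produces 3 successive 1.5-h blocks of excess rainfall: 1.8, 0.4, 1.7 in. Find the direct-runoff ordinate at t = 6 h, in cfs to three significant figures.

Q ≈ 90.7 cfs

By discrete convolution, Q_j = Σ (P_i / 1 in) · U_{j−i}.
At t = 6 h (j=4): Q = (1.8/1)·16 + (0.4/1)·23 + (1.7/1)·31 = 90.7 cfs.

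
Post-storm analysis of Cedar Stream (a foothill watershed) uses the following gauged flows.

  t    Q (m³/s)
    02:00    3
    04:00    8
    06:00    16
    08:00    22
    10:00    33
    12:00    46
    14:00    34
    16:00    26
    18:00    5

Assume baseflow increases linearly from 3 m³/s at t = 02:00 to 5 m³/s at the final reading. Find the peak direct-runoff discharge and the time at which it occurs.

Q_p = 41.75 m³/s at t = 12:00

Subtracting baseflow gives direct-runoff ordinates: 0.00, 4.75, 12.50, 18.25, 29.00, 41.75, 29.50, 21.25, 0.00 m³/s.
The maximum is 41.75 m³/s, occurring at the reading for t = 12:00.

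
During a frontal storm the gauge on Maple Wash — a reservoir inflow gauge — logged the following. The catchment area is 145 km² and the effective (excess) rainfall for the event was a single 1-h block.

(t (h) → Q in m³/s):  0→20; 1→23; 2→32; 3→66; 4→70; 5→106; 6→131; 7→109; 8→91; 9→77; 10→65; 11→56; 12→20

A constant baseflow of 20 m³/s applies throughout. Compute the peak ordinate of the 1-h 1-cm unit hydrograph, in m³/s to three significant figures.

Direct runoff: 0.0, 3.0, 12.0, 46.0, 50.0, 86.0, 111.0, 89.0, 71.0, 57.0, 45.0, 36.0, 0.0 m³/s; ΣQ_DR = 606.0 m³/s, peak = 111.0 m³/s.
Runoff depth d = ΣQ_DR·Δt / A = 606.0 × 3600 / (145 km²) = 15.05 mm.
The 1-cm UH is the DRH scaled by (10 mm)/d, so U_p = 111.0 × 10/15.05 = 73.8 m³/s.

U_p ≈ 73.8 m³/s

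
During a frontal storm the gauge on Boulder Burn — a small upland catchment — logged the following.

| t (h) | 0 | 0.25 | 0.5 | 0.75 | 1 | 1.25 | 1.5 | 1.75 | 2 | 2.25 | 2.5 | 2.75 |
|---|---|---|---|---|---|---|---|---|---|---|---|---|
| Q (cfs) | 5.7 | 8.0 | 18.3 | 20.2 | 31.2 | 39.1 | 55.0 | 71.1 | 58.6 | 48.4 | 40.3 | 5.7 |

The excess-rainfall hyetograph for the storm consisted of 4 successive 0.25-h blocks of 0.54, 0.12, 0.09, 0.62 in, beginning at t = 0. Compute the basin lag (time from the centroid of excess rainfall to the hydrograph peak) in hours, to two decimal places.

t_L ≈ 1.23 h

Centroid of excess rainfall: t_c = Σ P_i·t̄_i / ΣP_i = 0.5192 h (block centres at 0.125, 0.375, 0.625, 0.875 h).
Hydrograph peak occurs at t = 1.75 h, so basin lag t_L = 1.75 − 0.5192 = 1.23 h.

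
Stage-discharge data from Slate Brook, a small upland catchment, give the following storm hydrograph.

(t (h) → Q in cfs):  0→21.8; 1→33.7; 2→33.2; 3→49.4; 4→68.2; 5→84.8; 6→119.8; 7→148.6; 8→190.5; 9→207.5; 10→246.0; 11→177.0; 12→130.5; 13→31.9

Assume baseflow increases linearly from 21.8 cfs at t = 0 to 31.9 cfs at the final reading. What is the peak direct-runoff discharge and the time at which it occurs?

Q_p = 216.43 cfs at t = 10 h

Subtracting baseflow gives direct-runoff ordinates: 0.00, 11.12, 9.85, 25.27, 43.29, 59.12, 93.34, 121.36, 162.48, 178.71, 216.43, 146.65, 99.38, 0.00 cfs.
The maximum is 216.43 cfs, occurring at the reading for t = 10 h.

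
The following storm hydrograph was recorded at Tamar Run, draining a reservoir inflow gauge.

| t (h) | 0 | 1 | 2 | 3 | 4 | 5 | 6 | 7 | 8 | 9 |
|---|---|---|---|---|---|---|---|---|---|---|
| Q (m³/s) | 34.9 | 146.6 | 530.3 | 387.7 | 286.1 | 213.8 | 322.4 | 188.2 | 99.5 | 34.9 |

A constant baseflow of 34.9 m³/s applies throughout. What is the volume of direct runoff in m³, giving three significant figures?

V ≈ 6.82 × 10^6 m³

Direct-runoff ordinates (Q − Q_b): 0.0, 111.7, 495.4, 352.8, 251.2, 178.9, 287.5, 153.3, 64.6, 0.0 m³/s.
ΣQ_DR = 1895 m³/s.
With Δt = 1 h = 3600 s, V = ΣQ_DR · Δt = 1895 × 3600 = 6.82 × 10^6 m³.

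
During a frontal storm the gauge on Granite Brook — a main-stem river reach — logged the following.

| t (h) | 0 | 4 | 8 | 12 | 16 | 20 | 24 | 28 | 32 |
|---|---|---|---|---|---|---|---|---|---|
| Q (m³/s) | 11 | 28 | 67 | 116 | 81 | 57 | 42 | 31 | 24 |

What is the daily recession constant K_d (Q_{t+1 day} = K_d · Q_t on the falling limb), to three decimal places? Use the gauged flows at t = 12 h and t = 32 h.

K_d ≈ 0.151

Between t = 12 h and t = 32 h the flow falls from 116 to 24 m³/s over 5×4 h = 20 h.
Per-interval ratio K = (24/116)^(1/5) = 0.7297; K_d = K^(24/4) = 0.151.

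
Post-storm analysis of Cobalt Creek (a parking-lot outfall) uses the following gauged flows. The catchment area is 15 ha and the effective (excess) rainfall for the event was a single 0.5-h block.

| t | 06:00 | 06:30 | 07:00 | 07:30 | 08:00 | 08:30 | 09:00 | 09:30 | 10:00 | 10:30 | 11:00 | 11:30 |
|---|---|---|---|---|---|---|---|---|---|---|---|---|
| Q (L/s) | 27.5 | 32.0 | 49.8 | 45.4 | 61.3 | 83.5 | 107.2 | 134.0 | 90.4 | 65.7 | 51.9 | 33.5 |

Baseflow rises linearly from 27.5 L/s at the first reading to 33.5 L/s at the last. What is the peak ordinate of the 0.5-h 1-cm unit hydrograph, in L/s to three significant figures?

U_p ≈ 206 L/s

Direct runoff: 0.00, 3.95, 21.21, 16.26, 31.62, 53.27, 76.43, 102.68, 58.54, 33.29, 18.95, 0.00 L/s; ΣQ_DR = 416.2 L/s, peak = 102.68 L/s.
Runoff depth d = ΣQ_DR·Δt / A = 416.2 × 1800 / (15 ha) = 4.994 mm.
The 1-cm UH is the DRH scaled by (10 mm)/d, so U_p = 102.68 × 10/4.994 = 206 L/s.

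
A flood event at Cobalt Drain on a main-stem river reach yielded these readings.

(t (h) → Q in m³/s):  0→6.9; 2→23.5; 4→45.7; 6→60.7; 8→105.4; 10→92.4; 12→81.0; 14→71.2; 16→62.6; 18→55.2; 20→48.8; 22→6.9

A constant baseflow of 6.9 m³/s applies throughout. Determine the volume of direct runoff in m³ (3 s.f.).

V ≈ 4.16 × 10^6 m³

Direct-runoff ordinates (Q − Q_b): 0.0, 16.6, 38.8, 53.8, 98.5, 85.5, 74.1, 64.3, 55.7, 48.3, 41.9, 0.0 m³/s.
ΣQ_DR = 577.5 m³/s.
With Δt = 2 h = 7200 s, V = ΣQ_DR · Δt = 577.5 × 7200 = 4.16 × 10^6 m³.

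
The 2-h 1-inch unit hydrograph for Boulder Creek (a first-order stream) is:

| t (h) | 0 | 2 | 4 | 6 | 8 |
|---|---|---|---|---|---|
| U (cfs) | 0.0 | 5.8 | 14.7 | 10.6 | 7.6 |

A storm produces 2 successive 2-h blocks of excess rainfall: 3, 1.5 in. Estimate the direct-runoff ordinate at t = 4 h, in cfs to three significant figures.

By discrete convolution, Q_j = Σ (P_i / 1 in) · U_{j−i}.
At t = 4 h (j=2): Q = (3/1)·14.7 + (1.5/1)·5.8 = 52.8 cfs.

Q ≈ 52.8 cfs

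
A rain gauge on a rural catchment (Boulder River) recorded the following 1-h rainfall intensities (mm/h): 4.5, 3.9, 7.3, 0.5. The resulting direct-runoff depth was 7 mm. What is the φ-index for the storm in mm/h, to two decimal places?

Only the 3 blocks with intensity above φ contribute runoff: 4.5, 3.9, 7.3 mm/h.
Σ(I−φ)·Δt = d  ⇒  (4.5+3.9+7.3 − 3φ)·1 = 7
φ = (15.70 − 7/1) / 3 = 2.90 mm/h.

φ ≈ 2.90 mm/h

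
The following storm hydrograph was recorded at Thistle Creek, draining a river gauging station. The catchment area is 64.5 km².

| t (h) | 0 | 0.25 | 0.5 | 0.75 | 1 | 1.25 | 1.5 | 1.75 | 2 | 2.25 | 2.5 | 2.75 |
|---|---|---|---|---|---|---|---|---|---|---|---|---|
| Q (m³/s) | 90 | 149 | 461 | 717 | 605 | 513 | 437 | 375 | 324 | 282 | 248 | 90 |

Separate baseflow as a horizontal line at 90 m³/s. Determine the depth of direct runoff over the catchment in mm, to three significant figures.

d ≈ 44.8 mm

Direct runoff: 0.0, 59.0, 371.0, 627.0, 515.0, 423.0, 347.0, 285.0, 234.0, 192.0, 158.0, 0.0 m³/s; ΣQ_DR = 3211 m³/s.
V = ΣQ_DR · Δt = 3211 × 900 s = 2.890 × 10^6 m³.
Over A = 64.5 km², depth = V / A = 44.8 mm.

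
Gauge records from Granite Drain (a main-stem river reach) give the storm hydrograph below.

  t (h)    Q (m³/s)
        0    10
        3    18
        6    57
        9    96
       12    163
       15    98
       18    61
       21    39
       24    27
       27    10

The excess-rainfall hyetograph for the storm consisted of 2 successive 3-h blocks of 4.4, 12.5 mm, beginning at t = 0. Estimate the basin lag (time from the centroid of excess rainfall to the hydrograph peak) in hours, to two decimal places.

Centroid of excess rainfall: t_c = Σ P_i·t̄_i / ΣP_i = 3.7189 h (block centres at 1.5, 4.5 h).
Hydrograph peak occurs at t = 12 h, so basin lag t_L = 12 − 3.7189 = 8.28 h.

t_L ≈ 8.28 h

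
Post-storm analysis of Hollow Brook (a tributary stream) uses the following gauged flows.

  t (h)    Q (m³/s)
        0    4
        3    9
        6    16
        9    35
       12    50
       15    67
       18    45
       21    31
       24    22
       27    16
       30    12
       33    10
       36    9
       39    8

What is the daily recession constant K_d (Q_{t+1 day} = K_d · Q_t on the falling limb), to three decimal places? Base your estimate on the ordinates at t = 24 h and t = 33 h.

Between t = 24 h and t = 33 h the flow falls from 22 to 10 m³/s over 3×3 h = 9 h.
Per-interval ratio K = (10/22)^(1/3) = 0.7689; K_d = K^(24/3) = 0.122.

K_d ≈ 0.122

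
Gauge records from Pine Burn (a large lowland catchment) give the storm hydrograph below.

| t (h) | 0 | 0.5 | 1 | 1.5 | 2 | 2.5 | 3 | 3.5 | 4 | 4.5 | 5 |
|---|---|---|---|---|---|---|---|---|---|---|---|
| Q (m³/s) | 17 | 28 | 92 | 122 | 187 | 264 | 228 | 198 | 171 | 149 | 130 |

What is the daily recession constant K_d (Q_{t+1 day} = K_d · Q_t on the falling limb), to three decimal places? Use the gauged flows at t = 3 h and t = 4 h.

Between t = 3 h and t = 4 h the flow falls from 228 to 171 m³/s over 2×0.5 h = 1 h.
Per-interval ratio K = (171/228)^(1/2) = 0.8660; K_d = K^(24/0.5) = 0.001.

K_d ≈ 0.001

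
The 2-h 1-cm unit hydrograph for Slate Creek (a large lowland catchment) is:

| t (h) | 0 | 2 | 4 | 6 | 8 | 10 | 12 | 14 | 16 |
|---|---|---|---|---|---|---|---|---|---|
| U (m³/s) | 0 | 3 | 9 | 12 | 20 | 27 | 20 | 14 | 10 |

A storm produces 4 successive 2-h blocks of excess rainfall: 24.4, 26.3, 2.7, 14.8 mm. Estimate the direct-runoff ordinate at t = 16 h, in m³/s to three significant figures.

Q ≈ 107 m³/s

By discrete convolution, Q_j = Σ (P_i / 10 mm) · U_{j−i}.
At t = 16 h (j=8): Q = (24.4/10)·10 + (26.3/10)·14 + (2.7/10)·20 + (14.8/10)·27 = 107 m³/s.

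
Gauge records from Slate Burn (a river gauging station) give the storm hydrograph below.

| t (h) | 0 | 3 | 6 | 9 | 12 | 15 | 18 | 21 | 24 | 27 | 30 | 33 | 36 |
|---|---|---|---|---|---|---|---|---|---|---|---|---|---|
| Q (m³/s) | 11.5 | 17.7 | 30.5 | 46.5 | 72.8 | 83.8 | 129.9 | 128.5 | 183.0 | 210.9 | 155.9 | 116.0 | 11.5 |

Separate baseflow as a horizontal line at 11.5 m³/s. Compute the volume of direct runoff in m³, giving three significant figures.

V ≈ 1.13 × 10^7 m³

Direct-runoff ordinates (Q − Q_b): 0.0, 6.2, 19.0, 35.0, 61.3, 72.3, 118.4, 117.0, 171.5, 199.4, 144.4, 104.5, 0.0 m³/s.
ΣQ_DR = 1049 m³/s.
With Δt = 3 h = 10800 s, V = ΣQ_DR · Δt = 1049 × 10800 = 1.13 × 10^7 m³.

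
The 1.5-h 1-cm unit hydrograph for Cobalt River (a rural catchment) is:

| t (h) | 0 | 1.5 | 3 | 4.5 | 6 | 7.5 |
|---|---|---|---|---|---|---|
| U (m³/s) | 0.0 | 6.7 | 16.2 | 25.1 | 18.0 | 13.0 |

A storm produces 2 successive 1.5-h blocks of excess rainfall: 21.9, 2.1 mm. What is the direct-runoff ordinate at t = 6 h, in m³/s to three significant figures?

Q ≈ 44.7 m³/s

By discrete convolution, Q_j = Σ (P_i / 10 mm) · U_{j−i}.
At t = 6 h (j=4): Q = (21.9/10)·18.0 + (2.1/10)·25.1 = 44.7 m³/s.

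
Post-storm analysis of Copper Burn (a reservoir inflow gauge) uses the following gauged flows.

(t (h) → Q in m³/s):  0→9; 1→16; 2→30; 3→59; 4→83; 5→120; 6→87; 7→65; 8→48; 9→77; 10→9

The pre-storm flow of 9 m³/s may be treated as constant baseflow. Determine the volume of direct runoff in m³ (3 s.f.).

V ≈ 1.81 × 10^6 m³

Direct-runoff ordinates (Q − Q_b): 0.0, 7.0, 21.0, 50.0, 74.0, 111.0, 78.0, 56.0, 39.0, 68.0, 0.0 m³/s.
ΣQ_DR = 504.0 m³/s.
With Δt = 1 h = 3600 s, V = ΣQ_DR · Δt = 504.0 × 3600 = 1.81 × 10^6 m³.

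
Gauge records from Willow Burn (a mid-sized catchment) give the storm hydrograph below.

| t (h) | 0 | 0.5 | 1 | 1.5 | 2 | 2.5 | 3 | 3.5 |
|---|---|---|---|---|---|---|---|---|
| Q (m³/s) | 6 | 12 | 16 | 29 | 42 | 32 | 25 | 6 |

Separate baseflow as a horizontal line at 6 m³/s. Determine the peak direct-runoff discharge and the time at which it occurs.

Subtracting baseflow gives direct-runoff ordinates: 0.0, 6.0, 10.0, 23.0, 36.0, 26.0, 19.0, 0.0 m³/s.
The maximum is 36.0 m³/s, occurring at the reading for t = 2 h.

Q_p = 36.0 m³/s at t = 2 h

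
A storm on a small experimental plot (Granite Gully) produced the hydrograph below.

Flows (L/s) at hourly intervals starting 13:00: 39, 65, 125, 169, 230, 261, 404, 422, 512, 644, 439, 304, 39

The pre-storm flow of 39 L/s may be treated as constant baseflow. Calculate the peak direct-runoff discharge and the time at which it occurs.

Q_p = 605.0 L/s at t = 22:00

Subtracting baseflow gives direct-runoff ordinates: 0.0, 26.0, 86.0, 130.0, 191.0, 222.0, 365.0, 383.0, 473.0, 605.0, 400.0, 265.0, 0.0 L/s.
The maximum is 605.0 L/s, occurring at the reading for t = 22:00.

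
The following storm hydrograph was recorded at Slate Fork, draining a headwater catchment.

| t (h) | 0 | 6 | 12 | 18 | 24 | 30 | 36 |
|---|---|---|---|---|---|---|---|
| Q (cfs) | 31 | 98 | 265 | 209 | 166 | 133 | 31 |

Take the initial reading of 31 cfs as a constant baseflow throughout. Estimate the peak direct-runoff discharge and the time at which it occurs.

Subtracting baseflow gives direct-runoff ordinates: 0.0, 67.0, 234.0, 178.0, 135.0, 102.0, 0.0 cfs.
The maximum is 234.0 cfs, occurring at the reading for t = 12 h.

Q_p = 234.0 cfs at t = 12 h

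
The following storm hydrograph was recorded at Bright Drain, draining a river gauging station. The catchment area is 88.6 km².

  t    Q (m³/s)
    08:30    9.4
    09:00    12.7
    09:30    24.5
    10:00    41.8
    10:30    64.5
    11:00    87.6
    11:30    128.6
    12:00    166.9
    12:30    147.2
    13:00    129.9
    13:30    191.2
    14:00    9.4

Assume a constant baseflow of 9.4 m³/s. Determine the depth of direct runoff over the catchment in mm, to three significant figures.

d ≈ 18.3 mm

Direct runoff: 0.0, 3.3, 15.1, 32.4, 55.1, 78.2, 119.2, 157.5, 137.8, 120.5, 181.8, 0.0 m³/s; ΣQ_DR = 900.9 m³/s.
V = ΣQ_DR · Δt = 900.9 × 1800 s = 1.622 × 10^6 m³.
Over A = 88.6 km², depth = V / A = 18.3 mm.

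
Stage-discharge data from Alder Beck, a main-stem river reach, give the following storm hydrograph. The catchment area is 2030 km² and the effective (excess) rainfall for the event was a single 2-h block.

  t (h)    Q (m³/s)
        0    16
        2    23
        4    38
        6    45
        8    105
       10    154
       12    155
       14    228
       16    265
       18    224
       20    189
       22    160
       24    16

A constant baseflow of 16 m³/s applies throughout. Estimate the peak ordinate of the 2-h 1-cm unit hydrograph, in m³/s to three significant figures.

U_p ≈ 498 m³/s

Direct runoff: 0.0, 7.0, 22.0, 29.0, 89.0, 138.0, 139.0, 212.0, 249.0, 208.0, 173.0, 144.0, 0.0 m³/s; ΣQ_DR = 1410 m³/s, peak = 249.0 m³/s.
Runoff depth d = ΣQ_DR·Δt / A = 1410 × 7200 / (2030 km²) = 5.001 mm.
The 1-cm UH is the DRH scaled by (10 mm)/d, so U_p = 249.0 × 10/5.001 = 498 m³/s.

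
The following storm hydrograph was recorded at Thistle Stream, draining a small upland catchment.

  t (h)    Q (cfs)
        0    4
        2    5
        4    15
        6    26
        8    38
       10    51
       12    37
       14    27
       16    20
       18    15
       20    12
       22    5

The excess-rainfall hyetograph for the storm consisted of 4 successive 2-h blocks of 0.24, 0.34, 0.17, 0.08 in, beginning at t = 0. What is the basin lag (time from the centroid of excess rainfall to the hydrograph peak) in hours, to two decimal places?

Centroid of excess rainfall: t_c = Σ P_i·t̄_i / ΣP_i = 3.2169 h (block centres at 1, 3, 5, 7 h).
Hydrograph peak occurs at t = 10 h, so basin lag t_L = 10 − 3.2169 = 6.78 h.

t_L ≈ 6.78 h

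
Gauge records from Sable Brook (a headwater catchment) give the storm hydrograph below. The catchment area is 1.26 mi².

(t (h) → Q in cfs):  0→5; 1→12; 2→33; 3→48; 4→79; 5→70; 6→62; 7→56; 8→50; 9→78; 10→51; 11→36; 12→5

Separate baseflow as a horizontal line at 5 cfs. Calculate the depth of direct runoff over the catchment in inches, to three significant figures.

Direct runoff: 0.0, 7.0, 28.0, 43.0, 74.0, 65.0, 57.0, 51.0, 45.0, 73.0, 46.0, 31.0, 0.0 cfs; ΣQ_DR = 520.0 cfs.
V = ΣQ_DR · Δt = 520.0 × 3600 s = 1.872 × 10^6 ft³.
Over A = 1.26 mi², depth = V / A = 0.640 in.

d ≈ 0.640 in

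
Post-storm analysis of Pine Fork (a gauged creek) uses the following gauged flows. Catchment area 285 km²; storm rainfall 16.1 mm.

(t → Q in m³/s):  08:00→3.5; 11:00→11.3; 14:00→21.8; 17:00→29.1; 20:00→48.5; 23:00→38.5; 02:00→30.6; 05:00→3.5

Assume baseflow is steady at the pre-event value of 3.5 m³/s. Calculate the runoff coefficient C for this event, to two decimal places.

ΣQ_DR = 158.8 m³/s; V = ΣQ_DR·Δt = 1.715 × 10^6 m³.
Runoff depth d = V / A = 6.018 mm.
C = d / P = 6.018 / 16.1 = 0.37.

C ≈ 0.37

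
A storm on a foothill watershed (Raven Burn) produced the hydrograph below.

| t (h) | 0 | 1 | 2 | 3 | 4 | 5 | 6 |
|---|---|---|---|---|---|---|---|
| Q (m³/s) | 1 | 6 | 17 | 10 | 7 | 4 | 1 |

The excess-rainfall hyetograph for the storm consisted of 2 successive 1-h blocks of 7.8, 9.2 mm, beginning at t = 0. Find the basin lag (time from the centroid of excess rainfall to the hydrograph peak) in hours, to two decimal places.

t_L ≈ 0.96 h

Centroid of excess rainfall: t_c = Σ P_i·t̄_i / ΣP_i = 1.0412 h (block centres at 0.5, 1.5 h).
Hydrograph peak occurs at t = 2 h, so basin lag t_L = 2 − 1.0412 = 0.96 h.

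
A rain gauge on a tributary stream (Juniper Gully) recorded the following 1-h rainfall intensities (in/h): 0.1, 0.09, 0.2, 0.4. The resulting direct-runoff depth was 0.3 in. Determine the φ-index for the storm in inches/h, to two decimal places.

φ ≈ 0.15 in/h

Only the 2 blocks with intensity above φ contribute runoff: 0.2, 0.4 in/h.
Σ(I−φ)·Δt = d  ⇒  (0.2+0.4 − 2φ)·1 = 0.3
φ = (0.6000 − 0.3/1) / 2 = 0.15 in/h.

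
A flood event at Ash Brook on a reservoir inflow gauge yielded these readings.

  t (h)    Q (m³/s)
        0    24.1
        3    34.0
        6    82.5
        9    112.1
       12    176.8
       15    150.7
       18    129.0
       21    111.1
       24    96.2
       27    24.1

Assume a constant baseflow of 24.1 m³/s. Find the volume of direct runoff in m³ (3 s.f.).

V ≈ 7.56 × 10^6 m³

Direct-runoff ordinates (Q − Q_b): 0.0, 9.9, 58.4, 88.0, 152.7, 126.6, 104.9, 87.0, 72.1, 0.0 m³/s.
ΣQ_DR = 699.6 m³/s.
With Δt = 3 h = 10800 s, V = ΣQ_DR · Δt = 699.6 × 10800 = 7.56 × 10^6 m³.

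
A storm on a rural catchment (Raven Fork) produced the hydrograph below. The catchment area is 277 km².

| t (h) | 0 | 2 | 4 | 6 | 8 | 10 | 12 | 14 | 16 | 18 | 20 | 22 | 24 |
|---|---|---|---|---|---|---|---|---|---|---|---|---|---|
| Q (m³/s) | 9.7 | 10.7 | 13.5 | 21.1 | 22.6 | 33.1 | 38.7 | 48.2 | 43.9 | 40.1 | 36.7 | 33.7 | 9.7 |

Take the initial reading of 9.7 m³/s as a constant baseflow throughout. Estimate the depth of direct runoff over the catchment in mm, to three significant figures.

d ≈ 6.12 mm

Direct runoff: 0.0, 1.0, 3.8, 11.4, 12.9, 23.4, 29.0, 38.5, 34.2, 30.4, 27.0, 24.0, 0.0 m³/s; ΣQ_DR = 235.6 m³/s.
V = ΣQ_DR · Δt = 235.6 × 7200 s = 1.696 × 10^6 m³.
Over A = 277 km², depth = V / A = 6.12 mm.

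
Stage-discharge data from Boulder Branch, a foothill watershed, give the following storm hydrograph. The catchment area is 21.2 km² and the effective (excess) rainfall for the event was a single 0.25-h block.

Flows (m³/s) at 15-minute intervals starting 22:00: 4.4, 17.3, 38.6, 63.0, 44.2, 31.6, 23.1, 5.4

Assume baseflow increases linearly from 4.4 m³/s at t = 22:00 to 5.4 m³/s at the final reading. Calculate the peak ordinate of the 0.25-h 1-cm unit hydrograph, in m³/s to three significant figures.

U_p ≈ 72.7 m³/s

Direct runoff: 0.00, 12.76, 33.91, 58.17, 39.23, 26.49, 17.84, 0.00 m³/s; ΣQ_DR = 188.4 m³/s, peak = 58.17 m³/s.
Runoff depth d = ΣQ_DR·Δt / A = 188.4 × 900 / (21.2 km²) = 7.998 mm.
The 1-cm UH is the DRH scaled by (10 mm)/d, so U_p = 58.17 × 10/7.998 = 72.7 m³/s.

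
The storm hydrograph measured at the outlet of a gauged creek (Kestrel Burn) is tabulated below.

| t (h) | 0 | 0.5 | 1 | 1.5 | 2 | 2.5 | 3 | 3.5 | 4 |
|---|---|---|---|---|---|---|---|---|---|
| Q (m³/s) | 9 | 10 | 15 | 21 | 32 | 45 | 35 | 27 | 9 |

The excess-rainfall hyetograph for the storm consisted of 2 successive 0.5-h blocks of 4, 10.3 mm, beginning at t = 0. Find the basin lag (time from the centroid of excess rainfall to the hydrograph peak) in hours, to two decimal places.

Centroid of excess rainfall: t_c = Σ P_i·t̄_i / ΣP_i = 0.6101 h (block centres at 0.25, 0.75 h).
Hydrograph peak occurs at t = 2.5 h, so basin lag t_L = 2.5 − 0.6101 = 1.89 h.

t_L ≈ 1.89 h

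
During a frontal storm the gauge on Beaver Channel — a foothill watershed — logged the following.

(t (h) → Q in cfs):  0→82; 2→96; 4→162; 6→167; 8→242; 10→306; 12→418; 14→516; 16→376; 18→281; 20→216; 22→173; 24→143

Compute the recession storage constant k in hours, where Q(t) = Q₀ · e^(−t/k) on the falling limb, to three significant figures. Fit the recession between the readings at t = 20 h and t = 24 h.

k ≈ 9.70 h

On the falling limb, Q drops from 216 to 143 cfs between t = 20 h and t = 24 h (Δt = 4 h).
k = −Δt / ln(Q₂/Q₁) = −4 / ln(143/216) = 9.70 h.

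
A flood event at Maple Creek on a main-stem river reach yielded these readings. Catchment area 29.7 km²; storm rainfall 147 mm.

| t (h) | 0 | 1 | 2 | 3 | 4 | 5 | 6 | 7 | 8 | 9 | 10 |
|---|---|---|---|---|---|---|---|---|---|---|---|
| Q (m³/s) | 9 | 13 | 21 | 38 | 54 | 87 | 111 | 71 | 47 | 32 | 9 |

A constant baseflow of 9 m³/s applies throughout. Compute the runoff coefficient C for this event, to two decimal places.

C ≈ 0.32

ΣQ_DR = 393.0 m³/s; V = ΣQ_DR·Δt = 1.415 × 10^6 m³.
Runoff depth d = V / A = 47.64 mm.
C = d / P = 47.64 / 147 = 0.32.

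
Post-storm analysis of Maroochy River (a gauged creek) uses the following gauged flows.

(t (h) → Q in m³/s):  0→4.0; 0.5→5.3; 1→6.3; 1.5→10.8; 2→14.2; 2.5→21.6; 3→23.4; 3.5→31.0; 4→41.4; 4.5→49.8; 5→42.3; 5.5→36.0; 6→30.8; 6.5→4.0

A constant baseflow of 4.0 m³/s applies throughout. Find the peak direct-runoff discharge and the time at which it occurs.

Q_p = 45.8 m³/s at t = 4.5 h

Subtracting baseflow gives direct-runoff ordinates: 0.0, 1.3, 2.3, 6.8, 10.2, 17.6, 19.4, 27.0, 37.4, 45.8, 38.3, 32.0, 26.8, 0.0 m³/s.
The maximum is 45.8 m³/s, occurring at the reading for t = 4.5 h.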